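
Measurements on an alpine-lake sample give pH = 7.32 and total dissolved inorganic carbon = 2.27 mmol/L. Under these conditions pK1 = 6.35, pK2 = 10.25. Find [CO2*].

[CO2*] = 0.219 mmol/L

α₀ = 1 / (1 + K1/[H⁺] + K1K2/[H⁺]²) = 1 / (1 + 10^+0.97 + 10^-1.96)
   = 1 / (1 + 9.3325 + 0.010965) = 1/10.344 = 0.09668
[CO2*] = α₀ × DIC = 0.09668 × 2.27 = 0.219 mmol/L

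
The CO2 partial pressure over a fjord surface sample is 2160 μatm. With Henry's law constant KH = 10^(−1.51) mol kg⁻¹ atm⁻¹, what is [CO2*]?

KH = 10^(−1.51) = 3.090×10^-2 mol kg⁻¹ atm⁻¹
[CO2*] = KH · pCO2 = 3.090×10^-2 × 2160×10^-6 atm = 6.68×10^-5 mol/kg

[CO2*] = 66.8 μmol/kg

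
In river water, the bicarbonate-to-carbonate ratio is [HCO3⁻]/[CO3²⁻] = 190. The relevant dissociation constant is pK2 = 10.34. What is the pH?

pH = 8.06

From K2 = [H⁺][CO3²⁻]/[HCO3⁻]:  pH = pK2 − log₁₀([HCO3⁻]/[CO3²⁻])
log₁₀(190) = +2.279
pH = 10.34 − (+2.279) = 8.06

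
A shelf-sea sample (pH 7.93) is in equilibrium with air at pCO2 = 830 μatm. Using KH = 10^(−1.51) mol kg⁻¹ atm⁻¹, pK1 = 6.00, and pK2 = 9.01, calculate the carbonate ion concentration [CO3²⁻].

[CO3²⁻] = 0.182 mmol/kg

[CO2*] = KH · pCO2 = 10^(−1.51) × 830×10^-6 = 2.565×10^-5 mol/kg
α₀ = 1/(1 + K1/[H⁺] + K1K2/[H⁺]²) = 1/(1 + 10^+1.93 + 10^+0.85) = 0.01073
DIC = [CO2*]/α₀ = 2.565×10^-5 / 0.01073 = 2.390 mmol/kg
[CO3²⁻] = α₂·DIC; α₂ = 0.07597, so [CO3²⁻] = 0.07597 × 2.390 = 0.182 mmol/kg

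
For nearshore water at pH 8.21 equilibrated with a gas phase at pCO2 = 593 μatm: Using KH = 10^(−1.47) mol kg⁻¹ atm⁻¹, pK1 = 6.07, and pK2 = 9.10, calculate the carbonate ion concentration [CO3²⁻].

[CO2*] = KH · pCO2 = 10^(−1.47) × 593×10^-6 = 2.009×10^-5 mol/kg
α₀ = 1/(1 + K1/[H⁺] + K1K2/[H⁺]²) = 1/(1 + 10^+2.14 + 10^+1.25) = 0.006377
DIC = [CO2*]/α₀ = 2.009×10^-5 / 0.006377 = 3.151 mmol/kg
[CO3²⁻] = α₂·DIC; α₂ = 0.1134, so [CO3²⁻] = 0.1134 × 3.151 = 0.357 mmol/kg

[CO3²⁻] = 0.357 mmol/kg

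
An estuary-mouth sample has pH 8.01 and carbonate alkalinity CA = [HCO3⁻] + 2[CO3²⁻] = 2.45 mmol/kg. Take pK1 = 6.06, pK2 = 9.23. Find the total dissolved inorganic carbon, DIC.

DIC = 2.34 mmol/kg

CA = [HCO3⁻] + 2[CO3²⁻] = (α₁ + 2α₂)·DIC
At pH 8.01: [H⁺]/K1 = 10^-1.95 = 0.011220, K2/[H⁺] = 10^-1.22 = 0.060256
α₁ = 1/(1 + 0.011220 + 0.060256) = 1/1.0715 = 0.9333; α₂ = α₁·K2/[H⁺] = 0.05624
α₁ + 2α₂ = 1.0458
DIC = CA / (α₁ + 2α₂) = 2.45 / 1.0458 = 2.34 mmol/kg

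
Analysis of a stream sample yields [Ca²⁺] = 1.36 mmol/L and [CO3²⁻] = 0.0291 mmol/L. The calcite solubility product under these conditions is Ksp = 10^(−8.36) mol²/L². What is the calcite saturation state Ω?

Ksp = 10^(−8.36) = 4.365×10^-9
Ω = [Ca²⁺][CO3²⁻]/Ksp = (1.36×10^-3)(0.0291×10^-3) / 4.365×10^-9 = 9.07

Ω = 9.07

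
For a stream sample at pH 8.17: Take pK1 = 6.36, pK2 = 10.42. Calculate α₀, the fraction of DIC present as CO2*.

α₀ = 0.0152

α₀ = 1 / (1 + K1/[H⁺] + K1K2/[H⁺]²) = 1 / (1 + 10^+1.81 + 10^-0.44)
   = 1 / (1 + 64.565 + 0.36308) = 1/65.929 = 0.01517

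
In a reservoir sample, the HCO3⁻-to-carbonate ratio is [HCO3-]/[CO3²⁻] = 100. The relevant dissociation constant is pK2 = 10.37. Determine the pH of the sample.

pH = 8.37

From K2 = [H⁺][CO3²⁻]/[HCO3-]:  pH = pK2 − log₁₀([HCO3-]/[CO3²⁻])
log₁₀(100) = +2.000
pH = 10.37 − (+2.000) = 8.37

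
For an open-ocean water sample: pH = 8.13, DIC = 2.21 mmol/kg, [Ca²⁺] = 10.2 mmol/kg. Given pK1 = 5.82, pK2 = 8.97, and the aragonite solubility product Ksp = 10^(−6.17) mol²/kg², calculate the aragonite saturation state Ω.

α₂ = 1 / (1 + [H⁺]/K2 + [H⁺]²/(K1K2)) = 1 / (1 + 10^+0.84 + 10^-1.47)
   = 1 / (1 + 6.9183 + 0.033884) = 1/7.9522 = 0.1258
[CO3²⁻] = α₂ × DIC = 0.1258 × 2.21 = 0.2779 mmol/kg
Ksp = 10^(−6.17) = 6.761×10^-7
Ω = [Ca²⁺][CO3²⁻]/Ksp = (10.2×10^-3)(2.779×10^-4) / 6.761×10^-7 = 4.19

Ω = 4.19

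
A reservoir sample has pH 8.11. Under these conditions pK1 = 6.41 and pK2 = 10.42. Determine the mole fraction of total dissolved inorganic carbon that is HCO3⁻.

α₁ = 1 / (1 + [H⁺]/K1 + K2/[H⁺]) = 1 / (1 + 10^-1.70 + 10^-2.31)
   = 1 / (1 + 0.019953 + 0.0048978) = 1/1.0249 = 0.9758

α₁ = 0.976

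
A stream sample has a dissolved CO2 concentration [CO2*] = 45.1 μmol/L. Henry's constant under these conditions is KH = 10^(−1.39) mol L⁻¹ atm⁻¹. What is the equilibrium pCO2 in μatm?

pCO2 = 1110 μatm

KH = 10^(−1.39) = 4.074×10^-2 mol L⁻¹ atm⁻¹
pCO2 = [CO2*]/KH = 45.1×10^-6 / 4.074×10^-2 = 1.11×10^-3 atm = 1110 μatm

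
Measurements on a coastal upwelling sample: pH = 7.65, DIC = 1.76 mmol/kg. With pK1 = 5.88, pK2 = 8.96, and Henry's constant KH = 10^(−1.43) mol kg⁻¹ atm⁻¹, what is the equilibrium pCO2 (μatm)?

α₀ = 1 / (1 + K1/[H⁺] + K1K2/[H⁺]²) = 1 / (1 + 10^+1.77 + 10^+0.46)
   = 1 / (1 + 58.884 + 2.8840) = 1/62.768 = 0.01593
[CO2*] = α₀ × DIC = 0.01593 × 1.76 = 0.02804 mmol/kg
pCO2 = [CO2*]/KH = 2.804×10^-5 / 3.715×10^-2 = 755 μatm

pCO2 = 755 μatm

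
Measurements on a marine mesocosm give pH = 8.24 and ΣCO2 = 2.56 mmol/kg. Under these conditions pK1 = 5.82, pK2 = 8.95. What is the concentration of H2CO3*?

[CO2*] = 8.12 μmol/kg

α₀ = 1 / (1 + K1/[H⁺] + K1K2/[H⁺]²) = 1 / (1 + 10^+2.42 + 10^+1.71)
   = 1 / (1 + 263.03 + 51.286) = 1/315.31 = 0.003171
[CO2*] = α₀ × DIC = 0.003171 × 2.56 = 0.00812 mmol/kg = 8.12 μmol/kg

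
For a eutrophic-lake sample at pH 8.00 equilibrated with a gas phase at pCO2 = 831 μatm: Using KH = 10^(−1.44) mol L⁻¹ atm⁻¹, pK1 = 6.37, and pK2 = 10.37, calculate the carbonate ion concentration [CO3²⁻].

[CO3²⁻] = 5.49 μmol/L

[CO2*] = KH · pCO2 = 10^(−1.44) × 831×10^-6 = 3.017×10^-5 mol/L
α₀ = 1/(1 + K1/[H⁺] + K1K2/[H⁺]²) = 1/(1 + 10^+1.63 + 10^-0.74) = 0.02281
DIC = [CO2*]/α₀ = 3.017×10^-5 / 0.02281 = 1.323 mmol/L
[CO3²⁻] = α₂·DIC; α₂ = 0.004151, so [CO3²⁻] = 0.004151 × 1.323 = 0.00549 mmol/L = 5.49 μmol/L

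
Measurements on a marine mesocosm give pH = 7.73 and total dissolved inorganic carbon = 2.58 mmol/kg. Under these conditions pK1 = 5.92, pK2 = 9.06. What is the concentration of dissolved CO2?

[CO2*] = 0.0376 mmol/kg

α₀ = 1 / (1 + K1/[H⁺] + K1K2/[H⁺]²) = 1 / (1 + 10^+1.81 + 10^+0.48)
   = 1 / (1 + 64.565 + 3.0200) = 1/68.585 = 0.01458
[CO2*] = α₀ × DIC = 0.01458 × 2.58 = 0.0376 mmol/kg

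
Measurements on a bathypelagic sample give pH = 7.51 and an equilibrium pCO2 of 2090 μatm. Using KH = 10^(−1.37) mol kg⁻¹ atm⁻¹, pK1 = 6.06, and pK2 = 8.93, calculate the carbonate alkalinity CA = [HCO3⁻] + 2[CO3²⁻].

[CO2*] = KH · pCO2 = 10^(−1.37) × 2090×10^-6 = 8.916×10^-5 mol/kg
α₀ = 1/(1 + K1/[H⁺] + K1K2/[H⁺]²) = 1/(1 + 10^+1.45 + 10^+0.03) = 0.03305
DIC = [CO2*]/α₀ = 8.916×10^-5 / 0.03305 = 2.697 mmol/kg
CA = (α₁ + 2α₂)·DIC = (0.9315 + 2×0.03542) × 2.697 = 2.70 mmol/kg

CA = 2.70 mmol/kg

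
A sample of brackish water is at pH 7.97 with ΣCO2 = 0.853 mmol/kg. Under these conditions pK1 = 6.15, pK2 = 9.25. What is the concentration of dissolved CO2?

α₀ = 1 / (1 + K1/[H⁺] + K1K2/[H⁺]²) = 1 / (1 + 10^+1.82 + 10^+0.54)
   = 1 / (1 + 66.069 + 3.4674) = 1/70.537 = 0.01418
[CO2*] = α₀ × DIC = 0.01418 × 0.853 = 0.0121 mmol/kg = 12.1 μmol/kg

[CO2*] = 12.1 μmol/kg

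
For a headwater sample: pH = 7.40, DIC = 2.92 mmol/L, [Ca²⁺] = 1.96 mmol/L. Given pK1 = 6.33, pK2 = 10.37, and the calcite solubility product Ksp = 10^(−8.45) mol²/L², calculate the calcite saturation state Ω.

α₂ = 1 / (1 + [H⁺]/K2 + [H⁺]²/(K1K2)) = 1 / (1 + 10^+2.97 + 10^+1.90)
   = 1 / (1 + 933.25 + 79.433) = 1/1013.7 = 0.0009865
[CO3²⁻] = α₂ × DIC = 0.0009865 × 2.92 = 0.002881 mmol/L = 2.881 μmol/L
Ksp = 10^(−8.45) = 3.548×10^-9
Ω = [Ca²⁺][CO3²⁻]/Ksp = (1.96×10^-3)(2.881×10^-6) / 3.548×10^-9 = 1.59

Ω = 1.59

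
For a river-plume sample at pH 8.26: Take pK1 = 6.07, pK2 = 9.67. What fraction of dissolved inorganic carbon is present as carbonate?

α₂ = 1 / (1 + [H⁺]/K2 + [H⁺]²/(K1K2)) = 1 / (1 + 10^+1.41 + 10^-0.78)
   = 1 / (1 + 25.704 + 0.16596) = 1/26.870 = 0.03722

α₂ = 0.0372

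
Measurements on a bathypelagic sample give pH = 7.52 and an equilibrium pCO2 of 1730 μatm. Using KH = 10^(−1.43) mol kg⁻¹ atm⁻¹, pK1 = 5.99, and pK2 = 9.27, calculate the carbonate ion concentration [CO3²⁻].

[CO2*] = KH · pCO2 = 10^(−1.43) × 1730×10^-6 = 6.428×10^-5 mol/kg
α₀ = 1/(1 + K1/[H⁺] + K1K2/[H⁺]²) = 1/(1 + 10^+1.53 + 10^-0.22) = 0.02818
DIC = [CO2*]/α₀ = 6.428×10^-5 / 0.02818 = 2.281 mmol/kg
[CO3²⁻] = α₂·DIC; α₂ = 0.01698, so [CO3²⁻] = 0.01698 × 2.281 = 0.0387 mmol/kg

[CO3²⁻] = 0.0387 mmol/kg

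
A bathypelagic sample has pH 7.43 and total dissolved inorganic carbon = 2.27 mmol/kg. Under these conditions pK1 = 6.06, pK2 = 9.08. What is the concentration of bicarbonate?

[HCO3⁻] = 2.13 mmol/kg

α₁ = 1 / (1 + [H⁺]/K1 + K2/[H⁺]) = 1 / (1 + 10^-1.37 + 10^-1.65)
   = 1 / (1 + 0.042658 + 0.022387) = 1/1.0650 = 0.9389
[HCO3⁻] = α₁ × DIC = 0.9389 × 2.27 = 2.13 mmol/kg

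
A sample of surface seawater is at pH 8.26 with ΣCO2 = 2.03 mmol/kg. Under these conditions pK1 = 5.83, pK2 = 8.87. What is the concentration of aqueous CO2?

α₀ = 1 / (1 + K1/[H⁺] + K1K2/[H⁺]²) = 1 / (1 + 10^+2.43 + 10^+1.82)
   = 1 / (1 + 269.15 + 66.069) = 1/336.22 = 0.002974
[CO2*] = α₀ × DIC = 0.002974 × 2.03 = 0.00604 mmol/kg = 6.04 μmol/kg

[CO2*] = 6.04 μmol/kg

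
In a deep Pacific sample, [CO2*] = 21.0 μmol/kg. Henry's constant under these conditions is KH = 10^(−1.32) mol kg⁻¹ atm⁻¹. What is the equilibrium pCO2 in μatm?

pCO2 = 439 μatm

KH = 10^(−1.32) = 4.786×10^-2 mol kg⁻¹ atm⁻¹
pCO2 = [CO2*]/KH = 21.0×10^-6 / 4.786×10^-2 = 4.39×10^-4 atm = 439 μatm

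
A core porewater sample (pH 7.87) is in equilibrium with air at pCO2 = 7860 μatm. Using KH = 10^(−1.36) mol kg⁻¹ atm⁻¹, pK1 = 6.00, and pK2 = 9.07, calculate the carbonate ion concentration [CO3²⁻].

[CO3²⁻] = 1.60 mmol/kg

[CO2*] = KH · pCO2 = 10^(−1.36) × 7860×10^-6 = 3.431×10^-4 mol/kg
α₀ = 1/(1 + K1/[H⁺] + K1K2/[H⁺]²) = 1/(1 + 10^+1.87 + 10^+0.67) = 0.01253
DIC = [CO2*]/α₀ = 3.431×10^-4 / 0.01253 = 27.38 mmol/kg
[CO3²⁻] = α₂·DIC; α₂ = 0.05861, so [CO3²⁻] = 0.05861 × 27.38 = 1.60 mmol/kg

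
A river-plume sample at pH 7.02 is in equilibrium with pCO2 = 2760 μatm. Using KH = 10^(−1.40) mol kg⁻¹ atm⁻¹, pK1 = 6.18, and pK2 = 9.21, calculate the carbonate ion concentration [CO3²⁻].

[CO3²⁻] = 4.91 μmol/kg

[CO2*] = KH · pCO2 = 10^(−1.40) × 2760×10^-6 = 1.099×10^-4 mol/kg
α₀ = 1/(1 + K1/[H⁺] + K1K2/[H⁺]²) = 1/(1 + 10^+0.84 + 10^-1.35) = 0.1256
DIC = [CO2*]/α₀ = 1.099×10^-4 / 0.1256 = 0.8750 mmol/kg
[CO3²⁻] = α₂·DIC; α₂ = 0.005610, so [CO3²⁻] = 0.005610 × 0.8750 = 0.00491 mmol/kg = 4.91 μmol/kg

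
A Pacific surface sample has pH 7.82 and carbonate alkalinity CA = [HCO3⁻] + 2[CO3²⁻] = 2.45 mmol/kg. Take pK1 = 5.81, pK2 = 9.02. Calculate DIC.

DIC = 2.33 mmol/kg

CA = [HCO3⁻] + 2[CO3²⁻] = (α₁ + 2α₂)·DIC
At pH 7.82: [H⁺]/K1 = 10^-2.01 = 0.0097724, K2/[H⁺] = 10^-1.20 = 0.063096
α₁ = 1/(1 + 0.0097724 + 0.063096) = 1/1.0729 = 0.9321; α₂ = α₁·K2/[H⁺] = 0.05881
α₁ + 2α₂ = 1.0497
DIC = CA / (α₁ + 2α₂) = 2.45 / 1.0497 = 2.33 mmol/kg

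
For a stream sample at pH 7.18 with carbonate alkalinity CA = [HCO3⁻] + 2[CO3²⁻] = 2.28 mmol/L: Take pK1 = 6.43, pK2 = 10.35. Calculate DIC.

CA = [HCO3⁻] + 2[CO3²⁻] = (α₁ + 2α₂)·DIC
At pH 7.18: [H⁺]/K1 = 10^-0.75 = 0.17783, K2/[H⁺] = 10^-3.17 = 0.00067608
α₁ = 1/(1 + 0.17783 + 0.00067608) = 1/1.1785 = 0.8485; α₂ = α₁·K2/[H⁺] = 0.0005737
α₁ + 2α₂ = 0.8497
DIC = CA / (α₁ + 2α₂) = 2.28 / 0.8497 = 2.68 mmol/L

DIC = 2.68 mmol/L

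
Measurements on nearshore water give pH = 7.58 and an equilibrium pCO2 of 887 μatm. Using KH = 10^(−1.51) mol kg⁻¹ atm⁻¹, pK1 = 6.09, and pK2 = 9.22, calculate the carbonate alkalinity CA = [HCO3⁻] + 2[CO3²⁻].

[CO2*] = KH · pCO2 = 10^(−1.51) × 887×10^-6 = 2.741×10^-5 mol/kg
α₀ = 1/(1 + K1/[H⁺] + K1K2/[H⁺]²) = 1/(1 + 10^+1.49 + 10^-0.15) = 0.03066
DIC = [CO2*]/α₀ = 2.741×10^-5 / 0.03066 = 0.8939 mmol/kg
CA = (α₁ + 2α₂)·DIC = (0.9476 + 2×0.02171) × 0.8939 = 0.886 mmol/kg

CA = 0.886 mmol/kg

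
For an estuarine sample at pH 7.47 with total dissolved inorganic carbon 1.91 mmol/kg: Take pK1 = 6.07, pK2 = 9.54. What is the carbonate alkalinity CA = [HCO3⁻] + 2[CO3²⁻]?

CA = 1.85 mmol/kg

CA = [HCO3⁻] + 2[CO3²⁻] = (α₁ + 2α₂)·DIC
At pH 7.47: [H⁺]/K1 = 10^-1.40 = 0.039811, K2/[H⁺] = 10^-2.07 = 0.0085114
α₁ = 1/(1 + 0.039811 + 0.0085114) = 1/1.0483 = 0.9539; α₂ = α₁·K2/[H⁺] = 0.008119
α₁ + 2α₂ = 0.9701
CA = 0.9701 × 1.91 = 1.85 mmol/kg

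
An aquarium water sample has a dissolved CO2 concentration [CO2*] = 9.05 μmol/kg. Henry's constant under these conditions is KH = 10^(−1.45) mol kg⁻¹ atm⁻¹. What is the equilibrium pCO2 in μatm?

pCO2 = 255 μatm

KH = 10^(−1.45) = 3.548×10^-2 mol kg⁻¹ atm⁻¹
pCO2 = [CO2*]/KH = 9.05×10^-6 / 3.548×10^-2 = 2.55×10^-4 atm = 255 μatm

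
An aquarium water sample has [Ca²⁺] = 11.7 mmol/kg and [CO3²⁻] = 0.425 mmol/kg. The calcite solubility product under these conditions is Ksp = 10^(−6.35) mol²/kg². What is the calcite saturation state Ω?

Ω = 11.1

Ksp = 10^(−6.35) = 4.467×10^-7
Ω = [Ca²⁺][CO3²⁻]/Ksp = (11.7×10^-3)(0.425×10^-3) / 4.467×10^-7 = 11.1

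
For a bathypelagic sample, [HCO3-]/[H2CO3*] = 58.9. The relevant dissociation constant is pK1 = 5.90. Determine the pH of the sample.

From K1 = [H⁺][HCO3-]/[H2CO3*]:  pH = pK1 + log₁₀([HCO3-]/[H2CO3*])
log₁₀(58.9) = +1.770
pH = 5.90 + (+1.770) = 7.67

pH = 7.67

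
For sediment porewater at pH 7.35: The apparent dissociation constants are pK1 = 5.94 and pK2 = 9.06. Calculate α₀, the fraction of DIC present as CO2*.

α₀ = 1 / (1 + K1/[H⁺] + K1K2/[H⁺]²) = 1 / (1 + 10^+1.41 + 10^-0.30)
   = 1 / (1 + 25.704 + 0.50119) = 1/27.205 = 0.03676

α₀ = 0.0368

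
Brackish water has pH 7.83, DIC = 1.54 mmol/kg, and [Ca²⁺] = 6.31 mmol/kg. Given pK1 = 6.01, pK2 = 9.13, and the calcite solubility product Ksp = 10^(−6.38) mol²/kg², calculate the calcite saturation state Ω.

α₂ = 1 / (1 + [H⁺]/K2 + [H⁺]²/(K1K2)) = 1 / (1 + 10^+1.30 + 10^-0.52)
   = 1 / (1 + 19.953 + 0.30200) = 1/21.255 = 0.04705
[CO3²⁻] = α₂ × DIC = 0.04705 × 1.54 = 0.07245 mmol/kg
Ksp = 10^(−6.38) = 4.169×10^-7
Ω = [Ca²⁺][CO3²⁻]/Ksp = (6.31×10^-3)(7.245×10^-5) / 4.169×10^-7 = 1.10

Ω = 1.10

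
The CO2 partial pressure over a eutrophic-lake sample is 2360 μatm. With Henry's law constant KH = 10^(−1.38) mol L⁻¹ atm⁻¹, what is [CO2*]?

[CO2*] = 98.4 μmol/L

KH = 10^(−1.38) = 4.169×10^-2 mol L⁻¹ atm⁻¹
[CO2*] = KH · pCO2 = 4.169×10^-2 × 2360×10^-6 atm = 9.84×10^-5 mol/L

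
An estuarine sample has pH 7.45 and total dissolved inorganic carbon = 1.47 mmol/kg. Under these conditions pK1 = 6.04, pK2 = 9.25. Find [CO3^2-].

α₂ = 1 / (1 + [H⁺]/K2 + [H⁺]²/(K1K2)) = 1 / (1 + 10^+1.80 + 10^+0.39)
   = 1 / (1 + 63.096 + 2.4547) = 1/66.550 = 0.01503
[CO3²⁻] = α₂ × DIC = 0.01503 × 1.47 = 0.0221 mmol/kg

[CO3²⁻] = 0.0221 mmol/kg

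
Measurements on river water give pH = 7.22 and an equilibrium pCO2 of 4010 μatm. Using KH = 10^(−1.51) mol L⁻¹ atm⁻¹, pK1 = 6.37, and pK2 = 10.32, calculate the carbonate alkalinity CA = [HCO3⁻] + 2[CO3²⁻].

CA = 0.879 mmol/L

[CO2*] = KH · pCO2 = 10^(−1.51) × 4010×10^-6 = 1.239×10^-4 mol/L
α₀ = 1/(1 + K1/[H⁺] + K1K2/[H⁺]²) = 1/(1 + 10^+0.85 + 10^-2.25) = 0.1237
DIC = [CO2*]/α₀ = 1.239×10^-4 / 0.1237 = 1.002 mmol/L
CA = (α₁ + 2α₂)·DIC = (0.8756 + 2×0.0006955) × 1.002 = 0.879 mmol/L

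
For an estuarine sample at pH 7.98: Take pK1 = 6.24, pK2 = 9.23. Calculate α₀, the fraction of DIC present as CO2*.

α₀ = 0.0169

α₀ = 1 / (1 + K1/[H⁺] + K1K2/[H⁺]²) = 1 / (1 + 10^+1.74 + 10^+0.49)
   = 1 / (1 + 54.954 + 3.0903) = 1/59.044 = 0.01694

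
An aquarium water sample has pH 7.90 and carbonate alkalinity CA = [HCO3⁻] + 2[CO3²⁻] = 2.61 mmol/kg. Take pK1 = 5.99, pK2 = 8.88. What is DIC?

DIC = 2.41 mmol/kg

CA = [HCO3⁻] + 2[CO3²⁻] = (α₁ + 2α₂)·DIC
At pH 7.90: [H⁺]/K1 = 10^-1.91 = 0.012303, K2/[H⁺] = 10^-0.98 = 0.10471
α₁ = 1/(1 + 0.012303 + 0.10471) = 1/1.1170 = 0.8952; α₂ = α₁·K2/[H⁺] = 0.09374
α₁ + 2α₂ = 1.0827
DIC = CA / (α₁ + 2α₂) = 2.61 / 1.0827 = 2.41 mmol/kg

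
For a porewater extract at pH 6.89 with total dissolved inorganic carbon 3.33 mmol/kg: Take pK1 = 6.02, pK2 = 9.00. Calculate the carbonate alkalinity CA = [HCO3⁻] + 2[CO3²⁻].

CA = [HCO3⁻] + 2[CO3²⁻] = (α₁ + 2α₂)·DIC
At pH 6.89: [H⁺]/K1 = 10^-0.87 = 0.13490, K2/[H⁺] = 10^-2.11 = 0.0077625
α₁ = 1/(1 + 0.13490 + 0.0077625) = 1/1.1427 = 0.8752; α₂ = α₁·K2/[H⁺] = 0.006793
α₁ + 2α₂ = 0.8887
CA = 0.8887 × 3.33 = 2.96 mmol/kg

CA = 2.96 mmol/kg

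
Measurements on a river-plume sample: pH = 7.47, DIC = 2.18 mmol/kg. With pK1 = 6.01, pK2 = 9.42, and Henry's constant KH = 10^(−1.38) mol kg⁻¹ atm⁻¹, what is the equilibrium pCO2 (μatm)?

α₀ = 1 / (1 + K1/[H⁺] + K1K2/[H⁺]²) = 1 / (1 + 10^+1.46 + 10^-0.49)
   = 1 / (1 + 28.840 + 0.32359) = 1/30.164 = 0.03315
[CO2*] = α₀ × DIC = 0.03315 × 2.18 = 0.07227 mmol/kg
pCO2 = [CO2*]/KH = 7.227×10^-5 / 4.169×10^-2 = 1730 μatm

pCO2 = 1730 μatm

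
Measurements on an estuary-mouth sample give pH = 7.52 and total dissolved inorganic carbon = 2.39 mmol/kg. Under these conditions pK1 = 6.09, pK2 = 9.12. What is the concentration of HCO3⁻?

α₁ = 1 / (1 + [H⁺]/K1 + K2/[H⁺]) = 1 / (1 + 10^-1.43 + 10^-1.60)
   = 1 / (1 + 0.037154 + 0.025119) = 1/1.0623 = 0.9414
[HCO3⁻] = α₁ × DIC = 0.9414 × 2.39 = 2.25 mmol/kg

[HCO3⁻] = 2.25 mmol/kg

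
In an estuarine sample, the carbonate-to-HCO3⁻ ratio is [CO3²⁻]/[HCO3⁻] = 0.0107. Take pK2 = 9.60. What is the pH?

pH = 7.63

From K2 = [H⁺][CO3²⁻]/[HCO3⁻]:  pH = pK2 + log₁₀([CO3²⁻]/[HCO3⁻])
log₁₀(0.0107) = -1.971
pH = 9.60 + (-1.971) = 7.63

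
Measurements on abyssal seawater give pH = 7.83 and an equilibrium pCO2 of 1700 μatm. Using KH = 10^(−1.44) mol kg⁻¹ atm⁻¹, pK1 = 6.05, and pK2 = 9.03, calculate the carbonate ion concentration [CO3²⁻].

[CO3²⁻] = 0.235 mmol/kg

[CO2*] = KH · pCO2 = 10^(−1.44) × 1700×10^-6 = 6.172×10^-5 mol/kg
α₀ = 1/(1 + K1/[H⁺] + K1K2/[H⁺]²) = 1/(1 + 10^+1.78 + 10^+0.58) = 0.01537
DIC = [CO2*]/α₀ = 6.172×10^-5 / 0.01537 = 4.016 mmol/kg
[CO3²⁻] = α₂·DIC; α₂ = 0.05844, so [CO3²⁻] = 0.05844 × 4.016 = 0.235 mmol/kg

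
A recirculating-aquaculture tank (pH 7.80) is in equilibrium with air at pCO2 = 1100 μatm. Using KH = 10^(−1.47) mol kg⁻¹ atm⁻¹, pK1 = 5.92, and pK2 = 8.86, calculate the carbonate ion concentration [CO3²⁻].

[CO3²⁻] = 0.246 mmol/kg

[CO2*] = KH · pCO2 = 10^(−1.47) × 1100×10^-6 = 3.727×10^-5 mol/kg
α₀ = 1/(1 + K1/[H⁺] + K1K2/[H⁺]²) = 1/(1 + 10^+1.88 + 10^+0.82) = 0.01198
DIC = [CO2*]/α₀ = 3.727×10^-5 / 0.01198 = 3.111 mmol/kg
[CO3²⁻] = α₂·DIC; α₂ = 0.07916, so [CO3²⁻] = 0.07916 × 3.111 = 0.246 mmol/kg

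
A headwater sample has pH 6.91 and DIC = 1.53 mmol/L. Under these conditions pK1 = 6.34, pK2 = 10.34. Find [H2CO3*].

α₀ = 1 / (1 + K1/[H⁺] + K1K2/[H⁺]²) = 1 / (1 + 10^+0.57 + 10^-2.86)
   = 1 / (1 + 3.7154 + 0.0013804) = 1/4.7167 = 0.2120
[CO2*] = α₀ × DIC = 0.2120 × 1.53 = 0.324 mmol/L

[CO2*] = 0.324 mmol/L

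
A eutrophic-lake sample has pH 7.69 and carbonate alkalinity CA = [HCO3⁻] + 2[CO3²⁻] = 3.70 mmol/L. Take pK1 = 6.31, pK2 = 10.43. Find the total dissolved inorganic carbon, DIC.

CA = [HCO3⁻] + 2[CO3²⁻] = (α₁ + 2α₂)·DIC
At pH 7.69: [H⁺]/K1 = 10^-1.38 = 0.041687, K2/[H⁺] = 10^-2.74 = 0.0018197
α₁ = 1/(1 + 0.041687 + 0.0018197) = 1/1.0435 = 0.9583; α₂ = α₁·K2/[H⁺] = 0.001744
α₁ + 2α₂ = 0.9618
DIC = CA / (α₁ + 2α₂) = 3.70 / 0.9618 = 3.85 mmol/L

DIC = 3.85 mmol/L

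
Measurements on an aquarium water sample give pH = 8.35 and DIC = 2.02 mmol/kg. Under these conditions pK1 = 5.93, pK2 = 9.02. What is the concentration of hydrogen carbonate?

[HCO3⁻] = 1.66 mmol/kg

α₁ = 1 / (1 + [H⁺]/K1 + K2/[H⁺]) = 1 / (1 + 10^-2.42 + 10^-0.67)
   = 1 / (1 + 0.0038019 + 0.21380) = 1/1.2176 = 0.8213
[HCO3⁻] = α₁ × DIC = 0.8213 × 2.02 = 1.66 mmol/kg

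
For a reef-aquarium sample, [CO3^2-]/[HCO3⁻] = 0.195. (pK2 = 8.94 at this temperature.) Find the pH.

pH = 8.23

From K2 = [H⁺][CO3^2-]/[HCO3⁻]:  pH = pK2 + log₁₀([CO3^2-]/[HCO3⁻])
log₁₀(0.195) = -0.710
pH = 8.94 + (-0.710) = 8.23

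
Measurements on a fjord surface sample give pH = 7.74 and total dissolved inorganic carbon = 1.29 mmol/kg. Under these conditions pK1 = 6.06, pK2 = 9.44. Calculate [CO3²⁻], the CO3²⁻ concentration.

[CO3²⁻] = 0.0247 mmol/kg

α₂ = 1 / (1 + [H⁺]/K2 + [H⁺]²/(K1K2)) = 1 / (1 + 10^+1.70 + 10^+0.02)
   = 1 / (1 + 50.119 + 1.0471) = 1/52.166 = 0.01917
[CO3²⁻] = α₂ × DIC = 0.01917 × 1.29 = 0.0247 mmol/kg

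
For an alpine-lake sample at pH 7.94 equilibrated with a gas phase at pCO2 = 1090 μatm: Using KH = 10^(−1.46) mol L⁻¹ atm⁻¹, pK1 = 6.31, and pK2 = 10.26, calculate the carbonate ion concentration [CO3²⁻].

[CO3²⁻] = 7.72 μmol/L

[CO2*] = KH · pCO2 = 10^(−1.46) × 1090×10^-6 = 3.779×10^-5 mol/L
α₀ = 1/(1 + K1/[H⁺] + K1K2/[H⁺]²) = 1/(1 + 10^+1.63 + 10^-0.69) = 0.02280
DIC = [CO2*]/α₀ = 3.779×10^-5 / 0.02280 = 1.658 mmol/L
[CO3²⁻] = α₂·DIC; α₂ = 0.004655, so [CO3²⁻] = 0.004655 × 1.658 = 0.00772 mmol/L = 7.72 μmol/L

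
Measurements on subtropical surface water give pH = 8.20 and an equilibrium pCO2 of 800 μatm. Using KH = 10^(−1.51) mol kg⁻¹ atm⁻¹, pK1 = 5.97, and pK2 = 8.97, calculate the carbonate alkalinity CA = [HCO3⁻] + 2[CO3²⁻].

CA = 5.62 mmol/kg

[CO2*] = KH · pCO2 = 10^(−1.51) × 800×10^-6 = 2.472×10^-5 mol/kg
α₀ = 1/(1 + K1/[H⁺] + K1K2/[H⁺]²) = 1/(1 + 10^+2.23 + 10^+1.46) = 0.005008
DIC = [CO2*]/α₀ = 2.472×10^-5 / 0.005008 = 4.936 mmol/kg
CA = (α₁ + 2α₂)·DIC = (0.8505 + 2×0.1444) × 4.936 = 5.62 mmol/kg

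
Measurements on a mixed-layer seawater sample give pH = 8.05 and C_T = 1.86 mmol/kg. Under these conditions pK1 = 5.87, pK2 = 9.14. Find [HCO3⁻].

[HCO3⁻] = 1.71 mmol/kg

α₁ = 1 / (1 + [H⁺]/K1 + K2/[H⁺]) = 1 / (1 + 10^-2.18 + 10^-1.09)
   = 1 / (1 + 0.0066069 + 0.081283) = 1/1.0879 = 0.9192
[HCO3⁻] = α₁ × DIC = 0.9192 × 1.86 = 1.71 mmol/kg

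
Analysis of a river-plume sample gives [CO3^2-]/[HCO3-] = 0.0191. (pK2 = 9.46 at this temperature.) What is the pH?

From K2 = [H⁺][CO3^2-]/[HCO3-]:  pH = pK2 + log₁₀([CO3^2-]/[HCO3-])
log₁₀(0.0191) = -1.719
pH = 9.46 + (-1.719) = 7.74

pH = 7.74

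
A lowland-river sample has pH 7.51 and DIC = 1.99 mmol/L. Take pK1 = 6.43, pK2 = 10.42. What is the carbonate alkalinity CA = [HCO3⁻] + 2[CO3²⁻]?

CA = [HCO3⁻] + 2[CO3²⁻] = (α₁ + 2α₂)·DIC
At pH 7.51: [H⁺]/K1 = 10^-1.08 = 0.083176, K2/[H⁺] = 10^-2.91 = 0.0012303
α₁ = 1/(1 + 0.083176 + 0.0012303) = 1/1.0844 = 0.9222; α₂ = α₁·K2/[H⁺] = 0.001135
α₁ + 2α₂ = 0.9244
CA = 0.9244 × 1.99 = 1.84 mmol/L

CA = 1.84 mmol/L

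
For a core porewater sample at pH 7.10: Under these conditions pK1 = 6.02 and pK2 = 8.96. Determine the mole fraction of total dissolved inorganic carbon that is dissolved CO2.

α₀ = 0.0758

α₀ = 1 / (1 + K1/[H⁺] + K1K2/[H⁺]²) = 1 / (1 + 10^+1.08 + 10^-0.78)
   = 1 / (1 + 12.023 + 0.16596) = 1/13.189 = 0.07582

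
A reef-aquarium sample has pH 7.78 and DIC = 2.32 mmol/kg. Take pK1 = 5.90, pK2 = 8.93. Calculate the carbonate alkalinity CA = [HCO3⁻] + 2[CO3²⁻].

CA = 2.44 mmol/kg

CA = [HCO3⁻] + 2[CO3²⁻] = (α₁ + 2α₂)·DIC
At pH 7.78: [H⁺]/K1 = 10^-1.88 = 0.013183, K2/[H⁺] = 10^-1.15 = 0.070795
α₁ = 1/(1 + 0.013183 + 0.070795) = 1/1.0840 = 0.9225; α₂ = α₁·K2/[H⁺] = 0.06531
α₁ + 2α₂ = 1.0531
CA = 1.0531 × 2.32 = 2.44 mmol/kg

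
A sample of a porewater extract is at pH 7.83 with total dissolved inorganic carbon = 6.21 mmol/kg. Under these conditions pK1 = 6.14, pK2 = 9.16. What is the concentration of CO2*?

[CO2*] = 0.119 mmol/kg

α₀ = 1 / (1 + K1/[H⁺] + K1K2/[H⁺]²) = 1 / (1 + 10^+1.69 + 10^+0.36)
   = 1 / (1 + 48.978 + 2.2909) = 1/52.269 = 0.01913
[CO2*] = α₀ × DIC = 0.01913 × 6.21 = 0.119 mmol/kg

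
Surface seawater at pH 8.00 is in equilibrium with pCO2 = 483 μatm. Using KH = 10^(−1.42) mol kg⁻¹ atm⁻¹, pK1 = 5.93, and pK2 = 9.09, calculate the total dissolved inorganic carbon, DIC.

DIC = 2.35 mmol/kg

[CO2*] = KH · pCO2 = 10^(−1.42) × 483×10^-6 = 1.836×10^-5 mol/kg
α₀ = 1/(1 + K1/[H⁺] + K1K2/[H⁺]²) = 1/(1 + 10^+2.07 + 10^+0.98) = 0.007810
DIC = [CO2*]/α₀ = 1.836×10^-5 / 0.007810 = 2.35 mmol/kg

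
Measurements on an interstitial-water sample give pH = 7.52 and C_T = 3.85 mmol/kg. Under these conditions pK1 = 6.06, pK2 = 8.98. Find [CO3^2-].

[CO3²⁻] = 0.125 mmol/kg

α₂ = 1 / (1 + [H⁺]/K2 + [H⁺]²/(K1K2)) = 1 / (1 + 10^+1.46 + 10^+0.00)
   = 1 / (1 + 28.840 + 1.0000) = 1/30.840 = 0.03243
[CO3²⁻] = α₂ × DIC = 0.03243 × 3.85 = 0.125 mmol/kg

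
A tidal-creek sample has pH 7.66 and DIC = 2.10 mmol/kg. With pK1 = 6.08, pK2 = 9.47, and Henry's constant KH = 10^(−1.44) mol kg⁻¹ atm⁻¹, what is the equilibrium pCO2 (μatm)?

pCO2 = 1460 μatm

α₀ = 1 / (1 + K1/[H⁺] + K1K2/[H⁺]²) = 1 / (1 + 10^+1.58 + 10^-0.23)
   = 1 / (1 + 38.019 + 0.58884) = 1/39.608 = 0.02525
[CO2*] = α₀ × DIC = 0.02525 × 2.10 = 0.05302 mmol/kg
pCO2 = [CO2*]/KH = 5.302×10^-5 / 3.631×10^-2 = 1460 μatm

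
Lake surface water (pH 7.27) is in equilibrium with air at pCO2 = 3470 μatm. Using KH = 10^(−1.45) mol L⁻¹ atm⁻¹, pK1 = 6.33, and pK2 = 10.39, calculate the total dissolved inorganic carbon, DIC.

[CO2*] = KH · pCO2 = 10^(−1.45) × 3470×10^-6 = 1.231×10^-4 mol/L
α₀ = 1/(1 + K1/[H⁺] + K1K2/[H⁺]²) = 1/(1 + 10^+0.94 + 10^-2.18) = 0.1029
DIC = [CO2*]/α₀ = 1.231×10^-4 / 0.1029 = 1.20 mmol/L

DIC = 1.20 mmol/L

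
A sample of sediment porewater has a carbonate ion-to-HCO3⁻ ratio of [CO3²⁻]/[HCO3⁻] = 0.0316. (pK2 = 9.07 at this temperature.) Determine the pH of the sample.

pH = 7.57

From K2 = [H⁺][CO3²⁻]/[HCO3⁻]:  pH = pK2 + log₁₀([CO3²⁻]/[HCO3⁻])
log₁₀(0.0316) = -1.500
pH = 9.07 + (-1.500) = 7.57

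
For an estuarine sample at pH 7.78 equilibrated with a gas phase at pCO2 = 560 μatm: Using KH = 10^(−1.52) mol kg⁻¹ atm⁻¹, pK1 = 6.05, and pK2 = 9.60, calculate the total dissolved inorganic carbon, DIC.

[CO2*] = KH · pCO2 = 10^(−1.52) × 560×10^-6 = 1.691×10^-5 mol/kg
α₀ = 1/(1 + K1/[H⁺] + K1K2/[H⁺]²) = 1/(1 + 10^+1.73 + 10^-0.09) = 0.01801
DIC = [CO2*]/α₀ = 1.691×10^-5 / 0.01801 = 0.939 mmol/kg

DIC = 0.939 mmol/kg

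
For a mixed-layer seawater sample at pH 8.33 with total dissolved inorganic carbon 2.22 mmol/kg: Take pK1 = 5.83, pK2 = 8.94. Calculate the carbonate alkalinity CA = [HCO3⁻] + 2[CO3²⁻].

CA = [HCO3⁻] + 2[CO3²⁻] = (α₁ + 2α₂)·DIC
At pH 8.33: [H⁺]/K1 = 10^-2.50 = 0.0031623, K2/[H⁺] = 10^-0.61 = 0.24547
α₁ = 1/(1 + 0.0031623 + 0.24547) = 1/1.2486 = 0.8009; α₂ = α₁·K2/[H⁺] = 0.1966
α₁ + 2α₂ = 1.1941
CA = 1.1941 × 2.22 = 2.65 mmol/kg

CA = 2.65 mmol/kg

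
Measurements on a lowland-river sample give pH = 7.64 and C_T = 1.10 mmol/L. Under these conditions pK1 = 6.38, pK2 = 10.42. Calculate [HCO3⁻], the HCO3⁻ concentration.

α₁ = 1 / (1 + [H⁺]/K1 + K2/[H⁺]) = 1 / (1 + 10^-1.26 + 10^-2.78)
   = 1 / (1 + 0.054954 + 0.0016596) = 1/1.0566 = 0.9464
[HCO3⁻] = α₁ × DIC = 0.9464 × 1.10 = 1.04 mmol/L

[HCO3⁻] = 1.04 mmol/L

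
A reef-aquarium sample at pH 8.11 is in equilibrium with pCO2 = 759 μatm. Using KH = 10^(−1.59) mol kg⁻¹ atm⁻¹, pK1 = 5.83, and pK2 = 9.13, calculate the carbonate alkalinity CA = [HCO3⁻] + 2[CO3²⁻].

CA = 4.43 mmol/kg

[CO2*] = KH · pCO2 = 10^(−1.59) × 759×10^-6 = 1.951×10^-5 mol/kg
α₀ = 1/(1 + K1/[H⁺] + K1K2/[H⁺]²) = 1/(1 + 10^+2.28 + 10^+1.26) = 0.004768
DIC = [CO2*]/α₀ = 1.951×10^-5 / 0.004768 = 4.092 mmol/kg
CA = (α₁ + 2α₂)·DIC = (0.9085 + 2×0.08676) × 4.092 = 4.43 mmol/kg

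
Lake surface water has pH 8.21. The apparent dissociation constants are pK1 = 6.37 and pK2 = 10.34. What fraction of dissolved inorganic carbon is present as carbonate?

α₂ = 1 / (1 + [H⁺]/K2 + [H⁺]²/(K1K2)) = 1 / (1 + 10^+2.13 + 10^+0.29)
   = 1 / (1 + 134.90 + 1.9498) = 1/137.85 = 0.007254

α₂ = 0.00725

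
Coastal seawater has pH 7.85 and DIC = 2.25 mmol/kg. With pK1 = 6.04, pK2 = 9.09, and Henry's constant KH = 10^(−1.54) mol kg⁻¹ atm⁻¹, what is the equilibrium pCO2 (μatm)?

pCO2 = 1130 μatm

α₀ = 1 / (1 + K1/[H⁺] + K1K2/[H⁺]²) = 1 / (1 + 10^+1.81 + 10^+0.57)
   = 1 / (1 + 64.565 + 3.7154) = 1/69.281 = 0.01443
[CO2*] = α₀ × DIC = 0.01443 × 2.25 = 0.03248 mmol/kg
pCO2 = [CO2*]/KH = 3.248×10^-5 / 2.884×10^-2 = 1130 μatm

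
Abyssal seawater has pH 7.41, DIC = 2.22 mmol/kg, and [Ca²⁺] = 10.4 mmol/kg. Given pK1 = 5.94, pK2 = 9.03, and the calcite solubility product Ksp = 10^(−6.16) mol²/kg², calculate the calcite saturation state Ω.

Ω = 0.757

α₂ = 1 / (1 + [H⁺]/K2 + [H⁺]²/(K1K2)) = 1 / (1 + 10^+1.62 + 10^+0.15)
   = 1 / (1 + 41.687 + 1.4125) = 1/44.099 = 0.02268
[CO3²⁻] = α₂ × DIC = 0.02268 × 2.22 = 0.05034 mmol/kg
Ksp = 10^(−6.16) = 6.918×10^-7
Ω = [Ca²⁺][CO3²⁻]/Ksp = (10.4×10^-3)(5.034×10^-5) / 6.918×10^-7 = 0.757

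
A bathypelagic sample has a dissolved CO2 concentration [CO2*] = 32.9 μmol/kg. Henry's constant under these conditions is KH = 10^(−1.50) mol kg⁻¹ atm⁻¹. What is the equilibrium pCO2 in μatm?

pCO2 = 1040 μatm

KH = 10^(−1.50) = 3.162×10^-2 mol kg⁻¹ atm⁻¹
pCO2 = [CO2*]/KH = 32.9×10^-6 / 3.162×10^-2 = 1.04×10^-3 atm = 1040 μatm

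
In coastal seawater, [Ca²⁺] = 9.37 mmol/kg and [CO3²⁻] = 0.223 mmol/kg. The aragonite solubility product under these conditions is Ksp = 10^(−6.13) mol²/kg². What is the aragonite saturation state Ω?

Ω = 2.82

Ksp = 10^(−6.13) = 7.413×10^-7
Ω = [Ca²⁺][CO3²⁻]/Ksp = (9.37×10^-3)(0.223×10^-3) / 7.413×10^-7 = 2.82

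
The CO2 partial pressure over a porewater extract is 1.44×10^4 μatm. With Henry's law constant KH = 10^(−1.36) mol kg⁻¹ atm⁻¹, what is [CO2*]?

[CO2*] = 629 μmol/kg

KH = 10^(−1.36) = 4.365×10^-2 mol kg⁻¹ atm⁻¹
[CO2*] = KH · pCO2 = 4.365×10^-2 × 1.44×10^4×10^-6 atm = 6.29×10^-4 mol/kg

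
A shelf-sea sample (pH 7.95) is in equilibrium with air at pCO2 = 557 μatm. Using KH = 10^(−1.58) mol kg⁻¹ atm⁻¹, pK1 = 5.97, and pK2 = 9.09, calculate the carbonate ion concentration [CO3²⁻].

[CO2*] = KH · pCO2 = 10^(−1.58) × 557×10^-6 = 1.465×10^-5 mol/kg
α₀ = 1/(1 + K1/[H⁺] + K1K2/[H⁺]²) = 1/(1 + 10^+1.98 + 10^+0.84) = 0.009670
DIC = [CO2*]/α₀ = 1.465×10^-5 / 0.009670 = 1.515 mmol/kg
[CO3²⁻] = α₂·DIC; α₂ = 0.06690, so [CO3²⁻] = 0.06690 × 1.515 = 0.101 mmol/kg

[CO3²⁻] = 0.101 mmol/kg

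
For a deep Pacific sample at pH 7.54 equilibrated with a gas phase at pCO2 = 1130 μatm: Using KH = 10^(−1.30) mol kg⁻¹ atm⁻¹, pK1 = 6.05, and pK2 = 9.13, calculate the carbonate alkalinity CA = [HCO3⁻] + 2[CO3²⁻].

CA = 1.84 mmol/kg

[CO2*] = KH · pCO2 = 10^(−1.30) × 1130×10^-6 = 5.663×10^-5 mol/kg
α₀ = 1/(1 + K1/[H⁺] + K1K2/[H⁺]²) = 1/(1 + 10^+1.49 + 10^-0.10) = 0.03058
DIC = [CO2*]/α₀ = 5.663×10^-5 / 0.03058 = 1.852 mmol/kg
CA = (α₁ + 2α₂)·DIC = (0.9451 + 2×0.02429) × 1.852 = 1.84 mmol/kg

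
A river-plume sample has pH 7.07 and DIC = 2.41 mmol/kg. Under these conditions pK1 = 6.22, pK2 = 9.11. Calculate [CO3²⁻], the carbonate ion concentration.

[CO3²⁻] = 19.1 μmol/kg

α₂ = 1 / (1 + [H⁺]/K2 + [H⁺]²/(K1K2)) = 1 / (1 + 10^+2.04 + 10^+1.19)
   = 1 / (1 + 109.65 + 15.488) = 1/126.14 = 0.007928
[CO3²⁻] = α₂ × DIC = 0.007928 × 2.41 = 0.0191 mmol/kg = 19.1 μmol/kg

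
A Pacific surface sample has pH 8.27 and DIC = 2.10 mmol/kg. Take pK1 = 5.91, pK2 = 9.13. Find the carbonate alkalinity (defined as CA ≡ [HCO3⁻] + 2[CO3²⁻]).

CA = 2.35 mmol/kg

CA = [HCO3⁻] + 2[CO3²⁻] = (α₁ + 2α₂)·DIC
At pH 8.27: [H⁺]/K1 = 10^-2.36 = 0.0043652, K2/[H⁺] = 10^-0.86 = 0.13804
α₁ = 1/(1 + 0.0043652 + 0.13804) = 1/1.1424 = 0.8753; α₂ = α₁·K2/[H⁺] = 0.1208
α₁ + 2α₂ = 1.1170
CA = 1.1170 × 2.10 = 2.35 mmol/kg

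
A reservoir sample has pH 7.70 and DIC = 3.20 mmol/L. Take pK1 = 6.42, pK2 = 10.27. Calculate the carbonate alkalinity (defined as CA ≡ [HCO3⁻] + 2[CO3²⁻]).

CA = 3.05 mmol/L

CA = [HCO3⁻] + 2[CO3²⁻] = (α₁ + 2α₂)·DIC
At pH 7.70: [H⁺]/K1 = 10^-1.28 = 0.052481, K2/[H⁺] = 10^-2.57 = 0.0026915
α₁ = 1/(1 + 0.052481 + 0.0026915) = 1/1.0552 = 0.9477; α₂ = α₁·K2/[H⁺] = 0.002551
α₁ + 2α₂ = 0.9528
CA = 0.9528 × 3.20 = 3.05 mmol/L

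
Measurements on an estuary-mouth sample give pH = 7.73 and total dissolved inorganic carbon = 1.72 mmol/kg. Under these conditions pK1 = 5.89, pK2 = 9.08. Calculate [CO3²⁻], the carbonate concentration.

α₂ = 1 / (1 + [H⁺]/K2 + [H⁺]²/(K1K2)) = 1 / (1 + 10^+1.35 + 10^-0.49)
   = 1 / (1 + 22.387 + 0.32359) = 1/23.711 = 0.04217
[CO3²⁻] = α₂ × DIC = 0.04217 × 1.72 = 0.0725 mmol/kg

[CO3²⁻] = 0.0725 mmol/kg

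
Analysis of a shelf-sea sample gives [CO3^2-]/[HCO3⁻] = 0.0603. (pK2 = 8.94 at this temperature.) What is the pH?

pH = 7.72

From K2 = [H⁺][CO3^2-]/[HCO3⁻]:  pH = pK2 + log₁₀([CO3^2-]/[HCO3⁻])
log₁₀(0.0603) = -1.220
pH = 8.94 + (-1.220) = 7.72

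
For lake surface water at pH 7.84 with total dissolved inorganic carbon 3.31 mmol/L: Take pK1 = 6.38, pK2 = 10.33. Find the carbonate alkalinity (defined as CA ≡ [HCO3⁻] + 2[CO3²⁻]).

CA = 3.21 mmol/L

CA = [HCO3⁻] + 2[CO3²⁻] = (α₁ + 2α₂)·DIC
At pH 7.84: [H⁺]/K1 = 10^-1.46 = 0.034674, K2/[H⁺] = 10^-2.49 = 0.0032359
α₁ = 1/(1 + 0.034674 + 0.0032359) = 1/1.0379 = 0.9635; α₂ = α₁·K2/[H⁺] = 0.003118
α₁ + 2α₂ = 0.9697
CA = 0.9697 × 3.31 = 3.21 mmol/L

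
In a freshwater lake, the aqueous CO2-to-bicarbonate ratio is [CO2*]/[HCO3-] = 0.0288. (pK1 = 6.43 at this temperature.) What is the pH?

pH = 7.97

From K1 = [H⁺][HCO3-]/[CO2*]:  pH = pK1 − log₁₀([CO2*]/[HCO3-])
log₁₀(0.0288) = -1.541
pH = 6.43 − (-1.541) = 7.97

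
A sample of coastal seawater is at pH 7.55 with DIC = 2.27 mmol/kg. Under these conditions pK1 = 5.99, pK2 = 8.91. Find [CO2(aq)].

[CO2*] = 0.0584 mmol/kg

α₀ = 1 / (1 + K1/[H⁺] + K1K2/[H⁺]²) = 1 / (1 + 10^+1.56 + 10^+0.20)
   = 1 / (1 + 36.308 + 1.5849) = 1/38.893 = 0.02571
[CO2*] = α₀ × DIC = 0.02571 × 2.27 = 0.0584 mmol/kg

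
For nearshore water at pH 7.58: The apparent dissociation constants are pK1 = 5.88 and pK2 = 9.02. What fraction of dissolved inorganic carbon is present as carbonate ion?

α₂ = 1 / (1 + [H⁺]/K2 + [H⁺]²/(K1K2)) = 1 / (1 + 10^+1.44 + 10^-0.26)
   = 1 / (1 + 27.542 + 0.54954) = 1/29.092 = 0.03437

α₂ = 0.0344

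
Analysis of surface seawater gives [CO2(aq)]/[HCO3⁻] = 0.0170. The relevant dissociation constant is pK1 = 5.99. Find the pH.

pH = 7.76

From K1 = [H⁺][HCO3⁻]/[CO2(aq)]:  pH = pK1 − log₁₀([CO2(aq)]/[HCO3⁻])
log₁₀(0.0170) = -1.770
pH = 5.99 − (-1.770) = 7.76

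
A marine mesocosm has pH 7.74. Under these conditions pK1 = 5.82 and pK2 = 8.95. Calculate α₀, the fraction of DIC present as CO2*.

α₀ = 1 / (1 + K1/[H⁺] + K1K2/[H⁺]²) = 1 / (1 + 10^+1.92 + 10^+0.71)
   = 1 / (1 + 83.176 + 5.1286) = 1/89.305 = 0.01120

α₀ = 0.0112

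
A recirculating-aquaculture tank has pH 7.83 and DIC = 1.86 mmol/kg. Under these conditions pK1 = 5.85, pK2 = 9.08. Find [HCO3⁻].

[HCO3⁻] = 1.74 mmol/kg

α₁ = 1 / (1 + [H⁺]/K1 + K2/[H⁺]) = 1 / (1 + 10^-1.98 + 10^-1.25)
   = 1 / (1 + 0.010471 + 0.056234) = 1/1.0667 = 0.9375
[HCO3⁻] = α₁ × DIC = 0.9375 × 1.86 = 1.74 mmol/kg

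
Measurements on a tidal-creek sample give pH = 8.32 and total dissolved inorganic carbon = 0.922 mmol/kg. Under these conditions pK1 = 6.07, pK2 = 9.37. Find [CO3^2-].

[CO3²⁻] = 0.0751 mmol/kg

α₂ = 1 / (1 + [H⁺]/K2 + [H⁺]²/(K1K2)) = 1 / (1 + 10^+1.05 + 10^-1.20)
   = 1 / (1 + 11.220 + 0.063096) = 1/12.283 = 0.08141
[CO3²⁻] = α₂ × DIC = 0.08141 × 0.922 = 0.0751 mmol/kg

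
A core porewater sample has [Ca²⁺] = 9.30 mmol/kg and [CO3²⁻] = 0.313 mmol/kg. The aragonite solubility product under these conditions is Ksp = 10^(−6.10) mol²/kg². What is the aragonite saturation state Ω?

Ω = 3.66

Ksp = 10^(−6.10) = 7.943×10^-7
Ω = [Ca²⁺][CO3²⁻]/Ksp = (9.30×10^-3)(0.313×10^-3) / 7.943×10^-7 = 3.66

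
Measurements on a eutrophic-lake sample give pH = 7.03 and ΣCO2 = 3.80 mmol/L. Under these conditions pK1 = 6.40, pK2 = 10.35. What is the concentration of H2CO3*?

α₀ = 1 / (1 + K1/[H⁺] + K1K2/[H⁺]²) = 1 / (1 + 10^+0.63 + 10^-2.69)
   = 1 / (1 + 4.2658 + 0.0020417) = 1/5.2678 = 0.1898
[CO2*] = α₀ × DIC = 0.1898 × 3.80 = 0.721 mmol/L

[CO2*] = 0.721 mmol/L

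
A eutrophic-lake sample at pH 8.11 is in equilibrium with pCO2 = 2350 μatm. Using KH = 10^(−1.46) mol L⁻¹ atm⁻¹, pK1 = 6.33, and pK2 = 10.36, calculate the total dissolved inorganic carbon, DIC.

DIC = 5.02 mmol/L

[CO2*] = KH · pCO2 = 10^(−1.46) × 2350×10^-6 = 8.148×10^-5 mol/L
α₀ = 1/(1 + K1/[H⁺] + K1K2/[H⁺]²) = 1/(1 + 10^+1.78 + 10^-0.47) = 0.01624
DIC = [CO2*]/α₀ = 8.148×10^-5 / 0.01624 = 5.02 mmol/L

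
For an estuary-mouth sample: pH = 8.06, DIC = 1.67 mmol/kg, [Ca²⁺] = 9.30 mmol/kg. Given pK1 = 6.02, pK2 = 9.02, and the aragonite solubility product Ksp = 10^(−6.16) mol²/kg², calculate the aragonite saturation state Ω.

α₂ = 1 / (1 + [H⁺]/K2 + [H⁺]²/(K1K2)) = 1 / (1 + 10^+0.96 + 10^-1.08)
   = 1 / (1 + 9.1201 + 0.083176) = 1/10.203 = 0.09801
[CO3²⁻] = α₂ × DIC = 0.09801 × 1.67 = 0.1637 mmol/kg
Ksp = 10^(−6.16) = 6.918×10^-7
Ω = [Ca²⁺][CO3²⁻]/Ksp = (9.30×10^-3)(1.637×10^-4) / 6.918×10^-7 = 2.20

Ω = 2.20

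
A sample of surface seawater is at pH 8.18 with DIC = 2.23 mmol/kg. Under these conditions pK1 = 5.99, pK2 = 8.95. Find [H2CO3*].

[CO2*] = 12.2 μmol/kg

α₀ = 1 / (1 + K1/[H⁺] + K1K2/[H⁺]²) = 1 / (1 + 10^+2.19 + 10^+1.42)
   = 1 / (1 + 154.88 + 26.303) = 1/182.18 = 0.005489
[CO2*] = α₀ × DIC = 0.005489 × 2.23 = 0.0122 mmol/kg = 12.2 μmol/kg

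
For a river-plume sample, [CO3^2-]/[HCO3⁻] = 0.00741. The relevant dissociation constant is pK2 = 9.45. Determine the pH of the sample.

pH = 7.32

From K2 = [H⁺][CO3^2-]/[HCO3⁻]:  pH = pK2 + log₁₀([CO3^2-]/[HCO3⁻])
log₁₀(0.00741) = -2.130
pH = 9.45 + (-2.130) = 7.32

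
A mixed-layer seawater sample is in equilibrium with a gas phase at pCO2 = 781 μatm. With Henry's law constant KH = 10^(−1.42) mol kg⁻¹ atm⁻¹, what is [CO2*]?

[CO2*] = 29.7 μmol/kg

KH = 10^(−1.42) = 3.802×10^-2 mol kg⁻¹ atm⁻¹
[CO2*] = KH · pCO2 = 3.802×10^-2 × 781×10^-6 atm = 2.97×10^-5 mol/kg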